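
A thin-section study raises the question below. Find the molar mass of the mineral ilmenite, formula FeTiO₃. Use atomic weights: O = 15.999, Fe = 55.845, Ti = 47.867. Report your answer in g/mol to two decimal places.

Fe: 1 × 55.845 = 55.8450
Ti: 1 × 47.867 = 47.8670
O: 3 × 15.999 = 47.9970
Summing the contributions gives the formula mass.

151.71 g/mol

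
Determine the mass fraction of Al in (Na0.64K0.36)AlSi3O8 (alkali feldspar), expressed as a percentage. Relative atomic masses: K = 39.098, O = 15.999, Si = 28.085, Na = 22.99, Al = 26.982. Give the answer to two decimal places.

10.07 weight percent

M((Na0.64K0.36)AlSi3O8) = 268.018 g/mol.
Al contributes 1 × 26.982 = 26.982 g per mole.
26.982/268.018 = 0.1007 → 10.07%.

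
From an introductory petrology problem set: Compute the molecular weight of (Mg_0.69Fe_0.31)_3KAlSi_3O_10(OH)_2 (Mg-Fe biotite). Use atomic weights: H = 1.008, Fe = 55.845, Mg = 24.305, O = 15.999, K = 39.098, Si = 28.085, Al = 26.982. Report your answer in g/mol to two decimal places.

446.59 g/mol

M = 2.07·24.305 + 0.93·55.845 + 1·39.098 + 1·26.982 + 3·28.085 + 12·15.999 + 2·1.008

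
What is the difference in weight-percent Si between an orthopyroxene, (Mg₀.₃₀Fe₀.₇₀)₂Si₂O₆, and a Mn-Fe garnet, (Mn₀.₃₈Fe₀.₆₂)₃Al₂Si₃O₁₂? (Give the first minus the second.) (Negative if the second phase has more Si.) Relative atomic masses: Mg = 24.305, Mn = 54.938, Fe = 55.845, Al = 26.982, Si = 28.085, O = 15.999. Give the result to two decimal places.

M((Mg₀.₃₀Fe₀.₇₀)₂Si₂O₆) = 244.930 g/mol, so wt% Si = 56.170/244.930 × 100 = 22.93%.
M((Mn₀.₃₈Fe₀.₆₂)₃Al₂Si₃O₁₂) = 496.708 g/mol, so wt% Si = 84.255/496.708 × 100 = 16.96%.
22.93 − 16.96 = 5.97 pp.

5.97 percentage points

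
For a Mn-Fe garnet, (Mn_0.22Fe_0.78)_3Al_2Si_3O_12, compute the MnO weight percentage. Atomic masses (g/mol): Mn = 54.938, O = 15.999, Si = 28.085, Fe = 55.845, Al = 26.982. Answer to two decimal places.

M((Mn_0.22Fe_0.78)_3Al_2Si_3O_12) = 497.143 g/mol; M(MnO) = 70.937 g/mol.
Moles MnO per formula unit = 0.66 Mn ÷ 1 = 0.6600.
MnO fraction = (0.6600 × 70.937) / 497.143 = 46.818/497.143 = 0.0942.

9.42 wt%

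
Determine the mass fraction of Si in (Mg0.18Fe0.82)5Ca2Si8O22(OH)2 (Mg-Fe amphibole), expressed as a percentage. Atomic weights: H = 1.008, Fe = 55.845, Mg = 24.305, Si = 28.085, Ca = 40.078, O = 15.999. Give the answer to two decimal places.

Formula mass = 0.90×24.305 + 4.10×55.845 + 2×40.078 + 8×28.085 + 24×15.999 + 2×1.008 = 941.667 g/mol, of which 224.680 g is Si.
So Si makes up 224.680/941.667 = 0.2386 of the mass, i.e. 23.86%.

23.86 weight percent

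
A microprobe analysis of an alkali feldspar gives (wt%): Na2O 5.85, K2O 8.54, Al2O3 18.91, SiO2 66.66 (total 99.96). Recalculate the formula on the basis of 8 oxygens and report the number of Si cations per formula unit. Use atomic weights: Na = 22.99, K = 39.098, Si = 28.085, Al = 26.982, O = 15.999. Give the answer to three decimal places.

Na2O: 5.85/61.979 = 0.09439 mol → 0.18878 mol Na, 0.09439 mol O.
K2O: 8.54/94.195 = 0.09066 mol → 0.18132 mol K, 0.09066 mol O.
Al2O3: 18.91/101.961 = 0.18546 mol → 0.37092 mol Al, 0.55638 mol O.
SiO2: 66.66/60.083 = 1.10947 mol → 1.10947 mol Si, 2.21894 mol O.
Total oxygen = 2.96037 mol. Normalization factor = 8/2.96037 = 2.70236.
Si per 8 O = 1.10947 × 2.70236 = 2.998.

2.998 Si apfu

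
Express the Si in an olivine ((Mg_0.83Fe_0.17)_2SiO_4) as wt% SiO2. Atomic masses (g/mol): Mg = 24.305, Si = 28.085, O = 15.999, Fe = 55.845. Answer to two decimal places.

39.68 wt%

M((Mg_0.83Fe_0.17)_2SiO_4) = 151.415 g/mol; M(SiO2) = 60.083 g/mol.
Moles SiO2 per formula unit = 1 Si ÷ 1 = 1.0000.
SiO2 fraction = (1.0000 × 60.083) / 151.415 = 60.083/151.415 = 0.3968.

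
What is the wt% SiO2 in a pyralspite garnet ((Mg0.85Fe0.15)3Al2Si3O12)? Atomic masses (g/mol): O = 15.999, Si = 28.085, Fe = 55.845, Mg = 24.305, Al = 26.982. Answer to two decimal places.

Formula mass = 417.315 g/mol.
3 Si → 3.0000 mol SiO2 per formula unit; M(SiO2) = 60.083, so SiO2 mass = 180.249 g.
180.249/417.315 × 100 = 43.19 wt%.

43.19 wt%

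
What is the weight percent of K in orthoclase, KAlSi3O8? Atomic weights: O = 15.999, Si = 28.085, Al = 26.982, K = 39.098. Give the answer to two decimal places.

M(KAlSi3O8) = 278.327 g/mol.
K contributes 1 × 39.098 = 39.098 g per mole.
39.098/278.327 = 0.1405 → 14.05%.

14.05 weight percent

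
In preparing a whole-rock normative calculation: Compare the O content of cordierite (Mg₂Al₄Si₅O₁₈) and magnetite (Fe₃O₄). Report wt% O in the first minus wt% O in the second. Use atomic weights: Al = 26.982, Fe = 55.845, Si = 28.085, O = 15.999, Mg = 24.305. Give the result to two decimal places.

First mineral: 287.982 g O in 584.945 g formula = 49.23 wt% O.
Second mineral: 63.996 g O in 231.531 g formula = 27.64 wt% O.
49.23% − 27.64% gives a difference of 21.59 percentage points.

21.59 percentage points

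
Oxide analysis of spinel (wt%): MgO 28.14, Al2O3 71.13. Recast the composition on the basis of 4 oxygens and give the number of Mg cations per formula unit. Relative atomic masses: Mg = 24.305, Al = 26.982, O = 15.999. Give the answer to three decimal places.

1.001 Mg apfu

MgO: 28.14/40.304 = 0.69819 mol → 0.69819 mol Mg, 0.69819 mol O.
Al2O3: 71.13/101.961 = 0.69762 mol → 1.39524 mol Al, 2.09286 mol O.
Total oxygen = 2.79105 mol. Normalization factor = 4/2.79105 = 1.43315.
Mg per 4 O = 0.69819 × 1.43315 = 1.001.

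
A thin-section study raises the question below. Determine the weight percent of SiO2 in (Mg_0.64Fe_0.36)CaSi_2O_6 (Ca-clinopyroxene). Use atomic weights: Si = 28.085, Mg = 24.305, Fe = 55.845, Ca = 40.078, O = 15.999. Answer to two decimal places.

M((Mg_0.64Fe_0.36)CaSi_2O_6) = 227.901 g/mol; M(SiO2) = 60.083 g/mol.
Moles SiO2 per formula unit = 2 Si ÷ 1 = 2.0000.
SiO2 fraction = (2.0000 × 60.083) / 227.901 = 120.166/227.901 = 0.5273.

52.73 wt%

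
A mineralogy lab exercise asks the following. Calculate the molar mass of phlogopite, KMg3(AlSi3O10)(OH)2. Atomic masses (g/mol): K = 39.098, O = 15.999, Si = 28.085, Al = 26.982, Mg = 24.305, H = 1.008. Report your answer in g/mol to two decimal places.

417.25 g/mol

The formula mass is the sum 1*39.098 + 3*24.305 + 1*26.982 + 3*28.085 + 12*15.999 + 2*1.008.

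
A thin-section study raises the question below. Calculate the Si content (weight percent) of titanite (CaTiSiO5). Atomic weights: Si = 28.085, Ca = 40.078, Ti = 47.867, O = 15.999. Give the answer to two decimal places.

14.33 weight percent

Formula mass = 1×40.078 + 1×47.867 + 1×28.085 + 5×15.999 = 196.025 g/mol, of which 28.085 g is Si.
So Si makes up 28.085/196.025 = 0.1433 of the mass, i.e. 14.33%.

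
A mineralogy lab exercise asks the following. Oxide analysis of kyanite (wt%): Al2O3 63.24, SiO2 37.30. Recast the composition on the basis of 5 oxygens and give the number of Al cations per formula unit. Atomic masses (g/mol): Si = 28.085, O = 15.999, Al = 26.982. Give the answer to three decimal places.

1.999 Al apfu

63.24 wt% Al2O3 ÷ 101.961 g/mol = 0.62024 mol, giving 1.24048 Al and 1.86072 O.
37.30 wt% SiO2 ÷ 60.083 g/mol = 0.62081 mol, giving 0.62081 Si and 1.24162 O.
Oxygen sums to 3.10234; scaling by 5/3.10234 = 1.61169 puts the formula on 5 O.
Al: 1.24048 × 1.61169 = 1.999 atoms per formula unit.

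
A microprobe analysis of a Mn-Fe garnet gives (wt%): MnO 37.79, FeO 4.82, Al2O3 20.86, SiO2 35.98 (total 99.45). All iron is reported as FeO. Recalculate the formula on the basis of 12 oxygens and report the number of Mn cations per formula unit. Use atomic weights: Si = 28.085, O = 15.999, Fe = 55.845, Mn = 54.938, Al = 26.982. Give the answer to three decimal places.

2.651 Mn apfu

MnO (M=70.937): mol = 0.53273; Mn = 0.53273, O = 0.53273.
FeO (M=71.844): mol = 0.06709; Fe = 0.06709, O = 0.06709.
Al2O3 (M=101.961): mol = 0.20459; Al = 0.40918, O = 0.61377.
SiO2 (M=60.083): mol = 0.59884; Si = 0.59884, O = 1.19768.
ΣO = 2.41127; factor = 12/ΣO = 4.97663.
Mn apfu = 0.53273 × 4.97663 = 2.651.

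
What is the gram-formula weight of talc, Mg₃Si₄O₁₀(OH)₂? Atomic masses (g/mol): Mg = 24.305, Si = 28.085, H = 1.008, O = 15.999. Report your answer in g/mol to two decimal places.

379.26 g/mol

M = 3*24.305 + 4*28.085 + 12*15.999 + 2*1.008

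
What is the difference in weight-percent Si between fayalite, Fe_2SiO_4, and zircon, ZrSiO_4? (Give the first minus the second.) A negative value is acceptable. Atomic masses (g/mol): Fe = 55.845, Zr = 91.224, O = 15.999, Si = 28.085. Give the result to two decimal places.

First mineral: 28.085 g Si in 203.771 g formula = 13.78 wt% Si.
Second mineral: 28.085 g Si in 183.305 g formula = 15.32 wt% Si.
13.78% − 15.32% gives a difference of -1.54 percentage points.

-1.54 percentage points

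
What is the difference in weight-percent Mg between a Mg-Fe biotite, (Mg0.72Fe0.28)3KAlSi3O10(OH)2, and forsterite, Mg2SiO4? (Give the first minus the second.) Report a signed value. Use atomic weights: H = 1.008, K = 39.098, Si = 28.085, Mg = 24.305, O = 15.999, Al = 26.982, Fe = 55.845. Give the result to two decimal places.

-22.72 percentage points

First mineral: 52.499 g Mg in 443.748 g formula = 11.83 wt% Mg.
Second mineral: 48.610 g Mg in 140.691 g formula = 34.55 wt% Mg.
11.83% − 34.55% gives a difference of -22.72 percentage points.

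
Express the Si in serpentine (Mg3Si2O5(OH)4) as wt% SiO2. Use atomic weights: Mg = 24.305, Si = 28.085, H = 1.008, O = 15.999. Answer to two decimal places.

M(Mg3Si2O5(OH)4) = 277.108 g/mol; M(SiO2) = 60.083 g/mol.
Moles SiO2 per formula unit = 2 Si ÷ 1 = 2.0000.
SiO2 fraction = (2.0000 × 60.083) / 277.108 = 120.166/277.108 = 0.4336.

43.36 wt%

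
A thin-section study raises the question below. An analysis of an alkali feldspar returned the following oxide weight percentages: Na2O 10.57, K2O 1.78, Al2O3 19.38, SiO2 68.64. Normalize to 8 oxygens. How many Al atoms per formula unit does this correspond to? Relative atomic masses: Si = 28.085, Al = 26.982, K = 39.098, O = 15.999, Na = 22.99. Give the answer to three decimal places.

Na2O: 10.57/61.979 = 0.17054 mol → 0.34108 mol Na, 0.17054 mol O.
K2O: 1.78/94.195 = 0.01890 mol → 0.03780 mol K, 0.01890 mol O.
Al2O3: 19.38/101.961 = 0.19007 mol → 0.38014 mol Al, 0.57021 mol O.
SiO2: 68.64/60.083 = 1.14242 mol → 1.14242 mol Si, 2.28484 mol O.
Total oxygen = 3.04449 mol. Normalization factor = 8/3.04449 = 2.62770.
Al per 8 O = 0.38014 × 2.62770 = 0.999.

0.999 Al apfu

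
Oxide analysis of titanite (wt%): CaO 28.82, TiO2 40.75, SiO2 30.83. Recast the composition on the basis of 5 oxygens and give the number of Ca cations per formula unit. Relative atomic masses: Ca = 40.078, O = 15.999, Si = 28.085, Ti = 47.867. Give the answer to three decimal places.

1.004 Ca apfu

28.82 wt% CaO ÷ 56.077 g/mol = 0.51394 mol, giving 0.51394 Ca and 0.51394 O.
40.75 wt% TiO2 ÷ 79.865 g/mol = 0.51024 mol, giving 0.51024 Ti and 1.02048 O.
30.83 wt% SiO2 ÷ 60.083 g/mol = 0.51312 mol, giving 0.51312 Si and 1.02624 O.
Oxygen sums to 2.56066; scaling by 5/2.56066 = 1.95262 puts the formula on 5 O.
Ca: 0.51394 × 1.95262 = 1.004 atoms per formula unit.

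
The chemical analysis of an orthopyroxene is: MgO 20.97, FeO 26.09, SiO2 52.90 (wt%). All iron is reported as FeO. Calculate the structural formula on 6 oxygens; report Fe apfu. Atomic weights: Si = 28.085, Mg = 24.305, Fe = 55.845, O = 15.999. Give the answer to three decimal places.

MgO: 20.97/40.304 = 0.52030 mol → 0.52030 mol Mg, 0.52030 mol O.
FeO: 26.09/71.844 = 0.36315 mol → 0.36315 mol Fe, 0.36315 mol O.
SiO2: 52.90/60.083 = 0.88045 mol → 0.88045 mol Si, 1.76090 mol O.
Total oxygen = 2.64435 mol. Normalization factor = 6/2.64435 = 2.26899.
Fe per 6 O = 0.36315 × 2.26899 = 0.824.

0.824 Fe apfu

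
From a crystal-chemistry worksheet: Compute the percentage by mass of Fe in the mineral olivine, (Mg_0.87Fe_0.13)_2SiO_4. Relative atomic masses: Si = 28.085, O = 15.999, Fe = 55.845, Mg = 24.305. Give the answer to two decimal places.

Formula mass = 1.74*24.305 + 0.26*55.845 + 1*28.085 + 4*15.999 = 148.891 g/mol, of which 14.520 g is Fe.
So Fe makes up 14.520/148.891 = 0.0975 of the mass, i.e. 9.75%.

9.75 weight percent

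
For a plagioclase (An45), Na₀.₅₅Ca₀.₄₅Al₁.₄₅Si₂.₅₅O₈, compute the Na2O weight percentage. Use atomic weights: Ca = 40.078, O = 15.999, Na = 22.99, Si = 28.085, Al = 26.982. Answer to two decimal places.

Formula mass = 269.412 g/mol.
0.55 Na → 0.2750 mol Na2O per formula unit; M(Na2O) = 61.979, so Na2O mass = 17.044 g.
17.044/269.412 × 100 = 6.33 wt%.

6.33 wt%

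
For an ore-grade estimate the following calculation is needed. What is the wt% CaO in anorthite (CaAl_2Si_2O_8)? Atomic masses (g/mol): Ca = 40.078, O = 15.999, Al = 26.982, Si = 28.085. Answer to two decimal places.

20.16 wt%

M(CaAl_2Si_2O_8) = 278.204 g/mol; M(CaO) = 56.077 g/mol.
Moles CaO per formula unit = 1 Ca ÷ 1 = 1.0000.
CaO fraction = (1.0000 × 56.077) / 278.204 = 56.077/278.204 = 0.2016.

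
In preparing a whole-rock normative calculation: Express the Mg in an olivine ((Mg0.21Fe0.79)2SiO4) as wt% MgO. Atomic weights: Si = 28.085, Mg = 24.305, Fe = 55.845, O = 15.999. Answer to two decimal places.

8.88 wt%

M((Mg0.21Fe0.79)2SiO4) = 190.524 g/mol; M(MgO) = 40.304 g/mol.
Moles MgO per formula unit = 0.42 Mg ÷ 1 = 0.4200.
MgO fraction = (0.4200 × 40.304) / 190.524 = 16.928/190.524 = 0.0888.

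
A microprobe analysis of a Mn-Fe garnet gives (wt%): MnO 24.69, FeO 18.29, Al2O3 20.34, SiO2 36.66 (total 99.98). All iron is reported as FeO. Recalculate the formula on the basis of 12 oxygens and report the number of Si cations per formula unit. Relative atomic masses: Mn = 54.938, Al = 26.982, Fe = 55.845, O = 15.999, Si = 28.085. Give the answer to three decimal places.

MnO (M=70.937): mol = 0.34806; Mn = 0.34806, O = 0.34806.
FeO (M=71.844): mol = 0.25458; Fe = 0.25458, O = 0.25458.
Al2O3 (M=101.961): mol = 0.19949; Al = 0.39898, O = 0.59847.
SiO2 (M=60.083): mol = 0.61016; Si = 0.61016, O = 1.22032.
ΣO = 2.42143; factor = 12/ΣO = 4.95575.
Si apfu = 0.61016 × 4.95575 = 3.024.

3.024 Si apfu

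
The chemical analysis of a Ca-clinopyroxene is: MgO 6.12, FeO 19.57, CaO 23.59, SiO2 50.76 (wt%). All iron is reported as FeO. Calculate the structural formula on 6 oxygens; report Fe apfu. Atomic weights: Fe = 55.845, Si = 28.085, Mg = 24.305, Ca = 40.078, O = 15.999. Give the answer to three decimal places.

0.645 Fe apfu

MgO: 6.12/40.304 = 0.15185 mol → 0.15185 mol Mg, 0.15185 mol O.
FeO: 19.57/71.844 = 0.27240 mol → 0.27240 mol Fe, 0.27240 mol O.
CaO: 23.59/56.077 = 0.42067 mol → 0.42067 mol Ca, 0.42067 mol O.
SiO2: 50.76/60.083 = 0.84483 mol → 0.84483 mol Si, 1.68966 mol O.
Total oxygen = 2.53458 mol. Normalization factor = 6/2.53458 = 2.36726.
Fe per 6 O = 0.27240 × 2.36726 = 0.645.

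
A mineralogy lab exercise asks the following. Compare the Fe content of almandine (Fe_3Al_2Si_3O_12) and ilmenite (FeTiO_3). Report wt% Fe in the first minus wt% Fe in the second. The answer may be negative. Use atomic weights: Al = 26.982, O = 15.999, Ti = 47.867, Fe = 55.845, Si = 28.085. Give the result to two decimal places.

-3.15 percentage points

First mineral: 167.535 g Fe in 497.742 g formula = 33.66 wt% Fe.
Second mineral: 55.845 g Fe in 151.709 g formula = 36.81 wt% Fe.
33.66% − 36.81% gives a difference of -3.15 percentage points.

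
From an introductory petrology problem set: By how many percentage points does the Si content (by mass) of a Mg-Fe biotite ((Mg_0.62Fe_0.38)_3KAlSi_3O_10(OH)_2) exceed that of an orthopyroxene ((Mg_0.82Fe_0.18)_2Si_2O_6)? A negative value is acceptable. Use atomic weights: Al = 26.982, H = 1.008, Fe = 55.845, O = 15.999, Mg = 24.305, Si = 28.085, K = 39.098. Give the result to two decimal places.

-7.89 percentage points

First mineral: 84.255 g Si in 453.210 g formula = 18.59 wt% Si.
Second mineral: 56.170 g Si in 212.128 g formula = 26.48 wt% Si.
18.59% − 26.48% gives a difference of -7.89 percentage points.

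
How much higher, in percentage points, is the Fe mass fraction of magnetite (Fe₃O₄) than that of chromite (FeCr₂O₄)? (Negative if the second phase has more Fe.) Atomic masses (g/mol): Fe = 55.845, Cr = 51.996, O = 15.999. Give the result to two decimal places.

47.41 percentage points

First mineral: 167.535 g Fe in 231.531 g formula = 72.36 wt% Fe.
Second mineral: 55.845 g Fe in 223.833 g formula = 24.95 wt% Fe.
72.36% − 24.95% gives a difference of 47.41 percentage points.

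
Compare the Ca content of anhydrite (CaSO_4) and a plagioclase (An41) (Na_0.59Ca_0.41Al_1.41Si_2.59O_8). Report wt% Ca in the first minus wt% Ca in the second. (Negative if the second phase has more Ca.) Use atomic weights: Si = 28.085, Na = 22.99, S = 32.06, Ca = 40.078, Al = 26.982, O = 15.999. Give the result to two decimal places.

23.33 percentage points

M(CaSO_4) = 136.134 g/mol, so wt% Ca = 40.078/136.134 × 100 = 29.44%.
M(Na_0.59Ca_0.41Al_1.41Si_2.59O_8) = 268.773 g/mol, so wt% Ca = 16.432/268.773 × 100 = 6.11%.
29.44 − 6.11 = 23.33 pp.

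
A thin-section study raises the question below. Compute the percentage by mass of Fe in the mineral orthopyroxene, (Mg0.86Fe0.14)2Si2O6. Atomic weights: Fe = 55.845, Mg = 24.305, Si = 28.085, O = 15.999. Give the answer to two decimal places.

Formula mass = 1.72×24.305 + 0.28×55.845 + 2×28.085 + 6×15.999 = 209.605 g/mol, of which 15.637 g is Fe.
So Fe makes up 15.637/209.605 = 0.0746 of the mass, i.e. 7.46%.

7.46 weight percent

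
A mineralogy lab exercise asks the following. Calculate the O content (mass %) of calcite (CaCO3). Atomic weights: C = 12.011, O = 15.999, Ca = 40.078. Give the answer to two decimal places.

47.96 mass %

Formula mass = 1×40.078 + 1×12.011 + 3×15.999 = 100.086 g/mol, of which 47.997 g is O.
So O makes up 47.997/100.086 = 0.4796 of the mass, i.e. 47.96%.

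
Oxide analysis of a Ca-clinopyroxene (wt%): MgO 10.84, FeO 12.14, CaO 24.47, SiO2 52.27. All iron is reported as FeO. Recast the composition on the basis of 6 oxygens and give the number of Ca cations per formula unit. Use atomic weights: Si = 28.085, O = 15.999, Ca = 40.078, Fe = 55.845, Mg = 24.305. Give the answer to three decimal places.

1.002 Ca apfu

MgO (M=40.304): mol = 0.26896; Mg = 0.26896, O = 0.26896.
FeO (M=71.844): mol = 0.16898; Fe = 0.16898, O = 0.16898.
CaO (M=56.077): mol = 0.43636; Ca = 0.43636, O = 0.43636.
SiO2 (M=60.083): mol = 0.86996; Si = 0.86996, O = 1.73992.
ΣO = 2.61422; factor = 6/ΣO = 2.29514.
Ca apfu = 0.43636 × 2.29514 = 1.002.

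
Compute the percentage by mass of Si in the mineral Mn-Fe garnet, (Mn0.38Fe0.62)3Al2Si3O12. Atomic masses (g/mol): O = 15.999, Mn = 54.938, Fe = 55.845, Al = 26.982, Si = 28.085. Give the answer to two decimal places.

16.96 weight percent

M((Mn0.38Fe0.62)3Al2Si3O12) = 496.708 g/mol.
Si contributes 3 × 28.085 = 84.255 g per mole.
84.255/496.708 = 0.1696 → 16.96%.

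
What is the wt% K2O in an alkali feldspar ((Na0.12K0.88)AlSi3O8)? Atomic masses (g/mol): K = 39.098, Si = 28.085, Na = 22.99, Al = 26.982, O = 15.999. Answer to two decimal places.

Formula mass = 276.394 g/mol.
0.88 K → 0.4400 mol K2O per formula unit; M(K2O) = 94.195, so K2O mass = 41.446 g.
41.446/276.394 × 100 = 15.00 wt%.

15.00 wt%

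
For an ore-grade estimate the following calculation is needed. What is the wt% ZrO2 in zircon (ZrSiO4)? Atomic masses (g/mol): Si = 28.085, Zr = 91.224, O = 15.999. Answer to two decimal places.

67.22 wt%

Molar mass of ZrSiO4 = 1×91.224 + 1×28.085 + 4×15.999 = 183.305 g/mol.
Each formula unit contains 1 Zr, equivalent to 1/1 = 1.0000 mol ZrO2.
M(ZrO2) = 1×91.224 + 2×15.999 = 123.222 g/mol.
Mass of ZrO2 per formula unit = 1.0000 × 123.222 = 123.222 g.
ZrO2 wt% = 123.222 / 183.305 × 100 = 67.22%.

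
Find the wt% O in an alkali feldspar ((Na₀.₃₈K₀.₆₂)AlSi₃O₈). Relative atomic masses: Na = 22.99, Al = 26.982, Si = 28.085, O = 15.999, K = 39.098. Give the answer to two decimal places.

47.02 weight percent

Formula mass = 0.38*22.99 + 0.62*39.098 + 1*26.982 + 3*28.085 + 8*15.999 = 272.206 g/mol, of which 127.992 g is O.
So O makes up 127.992/272.206 = 0.4702 of the mass, i.e. 47.02%.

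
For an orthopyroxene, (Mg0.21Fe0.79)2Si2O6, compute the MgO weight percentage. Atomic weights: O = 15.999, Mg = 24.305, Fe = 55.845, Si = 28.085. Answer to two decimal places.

M((Mg0.21Fe0.79)2Si2O6) = 250.607 g/mol; M(MgO) = 40.304 g/mol.
Moles MgO per formula unit = 0.42 Mg ÷ 1 = 0.4200.
MgO fraction = (0.4200 × 40.304) / 250.607 = 16.928/250.607 = 0.0675.

6.75 wt%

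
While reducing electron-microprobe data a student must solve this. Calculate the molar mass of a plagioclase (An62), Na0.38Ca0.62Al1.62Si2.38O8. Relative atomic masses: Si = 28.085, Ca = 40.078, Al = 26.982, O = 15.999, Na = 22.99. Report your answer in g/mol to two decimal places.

M = 0.38·22.99 + 0.62·40.078 + 1.62·26.982 + 2.38·28.085 + 8·15.999

272.13 g/mol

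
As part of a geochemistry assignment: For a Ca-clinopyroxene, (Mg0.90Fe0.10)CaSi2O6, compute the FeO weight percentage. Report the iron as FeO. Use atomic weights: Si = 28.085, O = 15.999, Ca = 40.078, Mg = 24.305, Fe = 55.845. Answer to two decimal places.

Formula mass = 219.701 g/mol.
0.10 Fe → 0.1000 mol FeO per formula unit; M(FeO) = 71.844, so FeO mass = 7.184 g.
7.184/219.701 × 100 = 3.27 wt%.

3.27 wt%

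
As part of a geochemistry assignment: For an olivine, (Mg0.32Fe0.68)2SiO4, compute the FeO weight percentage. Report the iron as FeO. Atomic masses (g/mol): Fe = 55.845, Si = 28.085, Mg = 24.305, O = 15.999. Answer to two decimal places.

M((Mg0.32Fe0.68)2SiO4) = 183.585 g/mol; M(FeO) = 71.844 g/mol.
Moles FeO per formula unit = 1.36 Fe ÷ 1 = 1.3600.
FeO fraction = (1.3600 × 71.844) / 183.585 = 97.708/183.585 = 0.5322.

53.22 wt%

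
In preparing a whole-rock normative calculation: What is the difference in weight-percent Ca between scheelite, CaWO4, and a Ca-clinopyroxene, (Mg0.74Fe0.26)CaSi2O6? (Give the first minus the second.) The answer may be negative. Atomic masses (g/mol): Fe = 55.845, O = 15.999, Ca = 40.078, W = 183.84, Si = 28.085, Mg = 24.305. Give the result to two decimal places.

M(CaWO4) = 287.914 g/mol, so wt% Ca = 40.078/287.914 × 100 = 13.92%.
M((Mg0.74Fe0.26)CaSi2O6) = 224.747 g/mol, so wt% Ca = 40.078/224.747 × 100 = 17.83%.
13.92 − 17.83 = -3.91 pp.

-3.91 percentage points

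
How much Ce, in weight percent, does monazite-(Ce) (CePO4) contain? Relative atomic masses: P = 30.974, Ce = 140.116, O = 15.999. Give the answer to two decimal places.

59.60 weight percent

Molar mass of CePO4: 1·140.116 + 1·30.974 + 4·15.999 = 235.086 g/mol.
Mass of Ce per formula unit: 1 × 140.116 = 140.116 g.
Weight fraction Ce = 140.116 / 235.086 = 0.5960.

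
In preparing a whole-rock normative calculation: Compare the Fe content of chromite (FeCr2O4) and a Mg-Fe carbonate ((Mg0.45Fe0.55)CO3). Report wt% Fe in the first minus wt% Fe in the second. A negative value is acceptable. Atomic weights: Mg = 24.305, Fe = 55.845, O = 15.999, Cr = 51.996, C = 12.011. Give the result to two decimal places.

-5.26 percentage points

M(FeCr2O4) = 223.833 g/mol, so wt% Fe = 55.845/223.833 × 100 = 24.95%.
M((Mg0.45Fe0.55)CO3) = 101.660 g/mol, so wt% Fe = 30.715/101.660 × 100 = 30.21%.
24.95 − 30.21 = -5.26 pp.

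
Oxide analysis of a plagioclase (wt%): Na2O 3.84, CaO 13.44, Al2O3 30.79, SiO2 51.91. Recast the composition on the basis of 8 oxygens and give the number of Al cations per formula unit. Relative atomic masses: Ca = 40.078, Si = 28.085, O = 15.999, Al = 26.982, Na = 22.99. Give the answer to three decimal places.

Na2O (M=61.979): mol = 0.06196; Na = 0.12392, O = 0.06196.
CaO (M=56.077): mol = 0.23967; Ca = 0.23967, O = 0.23967.
Al2O3 (M=101.961): mol = 0.30198; Al = 0.60396, O = 0.90594.
SiO2 (M=60.083): mol = 0.86397; Si = 0.86397, O = 1.72794.
ΣO = 2.93551; factor = 8/ΣO = 2.72525.
Al apfu = 0.60396 × 2.72525 = 1.646.

1.646 Al apfu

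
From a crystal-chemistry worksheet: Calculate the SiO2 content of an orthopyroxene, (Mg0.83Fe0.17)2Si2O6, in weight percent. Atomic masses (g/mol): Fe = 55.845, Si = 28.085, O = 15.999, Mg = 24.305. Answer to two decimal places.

Formula mass = 211.498 g/mol.
2 Si → 2.0000 mol SiO2 per formula unit; M(SiO2) = 60.083, so SiO2 mass = 120.166 g.
120.166/211.498 × 100 = 56.82 wt%.

56.82 wt%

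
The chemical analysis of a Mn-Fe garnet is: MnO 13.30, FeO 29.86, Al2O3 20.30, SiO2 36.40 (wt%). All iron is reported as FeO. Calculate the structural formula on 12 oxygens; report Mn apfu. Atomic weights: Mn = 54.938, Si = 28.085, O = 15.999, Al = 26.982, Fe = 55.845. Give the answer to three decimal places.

0.933 Mn apfu

13.30 wt% MnO ÷ 70.937 g/mol = 0.18749 mol, giving 0.18749 Mn and 0.18749 O.
29.86 wt% FeO ÷ 71.844 g/mol = 0.41562 mol, giving 0.41562 Fe and 0.41562 O.
20.30 wt% Al2O3 ÷ 101.961 g/mol = 0.19910 mol, giving 0.39820 Al and 0.59730 O.
36.40 wt% SiO2 ÷ 60.083 g/mol = 0.60583 mol, giving 0.60583 Si and 1.21166 O.
Oxygen sums to 2.41207; scaling by 12/2.41207 = 4.97498 puts the formula on 12 O.
Mn: 0.18749 × 4.97498 = 0.933 atoms per formula unit.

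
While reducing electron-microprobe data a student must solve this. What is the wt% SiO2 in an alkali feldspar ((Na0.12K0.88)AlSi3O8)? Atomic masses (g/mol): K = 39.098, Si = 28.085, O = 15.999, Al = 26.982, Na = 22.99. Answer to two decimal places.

M((Na0.12K0.88)AlSi3O8) = 276.394 g/mol; M(SiO2) = 60.083 g/mol.
Moles SiO2 per formula unit = 3 Si ÷ 1 = 3.0000.
SiO2 fraction = (3.0000 × 60.083) / 276.394 = 180.249/276.394 = 0.6521.

65.21 wt%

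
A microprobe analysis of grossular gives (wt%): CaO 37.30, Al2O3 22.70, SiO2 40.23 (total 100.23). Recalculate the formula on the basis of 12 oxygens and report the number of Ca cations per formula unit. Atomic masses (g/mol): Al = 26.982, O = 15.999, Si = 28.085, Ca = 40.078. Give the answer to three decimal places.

37.30 wt% CaO ÷ 56.077 g/mol = 0.66516 mol, giving 0.66516 Ca and 0.66516 O.
22.70 wt% Al2O3 ÷ 101.961 g/mol = 0.22263 mol, giving 0.44526 Al and 0.66789 O.
40.23 wt% SiO2 ÷ 60.083 g/mol = 0.66957 mol, giving 0.66957 Si and 1.33914 O.
Oxygen sums to 2.67219; scaling by 12/2.67219 = 4.49070 puts the formula on 12 O.
Ca: 0.66516 × 4.49070 = 2.987 atoms per formula unit.

2.987 Ca apfu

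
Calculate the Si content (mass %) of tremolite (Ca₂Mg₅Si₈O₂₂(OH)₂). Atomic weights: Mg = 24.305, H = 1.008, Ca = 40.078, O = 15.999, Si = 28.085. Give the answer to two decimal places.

27.66 mass %

Formula mass = 2·40.078 + 5·24.305 + 8·28.085 + 24·15.999 + 2·1.008 = 812.353 g/mol, of which 224.680 g is Si.
So Si makes up 224.680/812.353 = 0.2766 of the mass, i.e. 27.66%.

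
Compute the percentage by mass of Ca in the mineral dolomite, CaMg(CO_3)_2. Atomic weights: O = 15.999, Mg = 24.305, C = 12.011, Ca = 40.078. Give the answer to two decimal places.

21.73 mass %

M(CaMg(CO_3)_2) = 184.399 g/mol.
Ca contributes 1 × 40.078 = 40.078 g per mole.
40.078/184.399 = 0.2173 → 21.73%.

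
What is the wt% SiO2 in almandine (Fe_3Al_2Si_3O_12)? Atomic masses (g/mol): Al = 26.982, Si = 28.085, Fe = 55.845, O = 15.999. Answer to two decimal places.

36.21 wt%

Molar mass of Fe_3Al_2Si_3O_12 = 3·55.845 + 2·26.982 + 3·28.085 + 12·15.999 = 497.742 g/mol.
Each formula unit contains 3 Si, equivalent to 3/1 = 3.0000 mol SiO2.
M(SiO2) = 1×28.085 + 2×15.999 = 60.083 g/mol.
Mass of SiO2 per formula unit = 3.0000 × 60.083 = 180.249 g.
SiO2 wt% = 180.249 / 497.742 × 100 = 36.21%.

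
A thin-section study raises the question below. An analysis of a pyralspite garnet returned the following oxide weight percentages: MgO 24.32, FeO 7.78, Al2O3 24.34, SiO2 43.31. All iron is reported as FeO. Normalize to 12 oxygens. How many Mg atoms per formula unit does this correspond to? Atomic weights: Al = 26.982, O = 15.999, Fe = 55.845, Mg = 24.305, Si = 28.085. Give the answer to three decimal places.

MgO (M=40.304): mol = 0.60341; Mg = 0.60341, O = 0.60341.
FeO (M=71.844): mol = 0.10829; Fe = 0.10829, O = 0.10829.
Al2O3 (M=101.961): mol = 0.23872; Al = 0.47744, O = 0.71616.
SiO2 (M=60.083): mol = 0.72084; Si = 0.72084, O = 1.44168.
ΣO = 2.86954; factor = 12/ΣO = 4.18185.
Mg apfu = 0.60341 × 4.18185 = 2.523.

2.523 Mg apfu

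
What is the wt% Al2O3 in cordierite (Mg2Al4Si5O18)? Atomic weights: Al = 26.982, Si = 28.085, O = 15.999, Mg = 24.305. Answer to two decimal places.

34.86 wt%

M(Mg2Al4Si5O18) = 584.945 g/mol; M(Al2O3) = 101.961 g/mol.
Moles Al2O3 per formula unit = 4 Al ÷ 2 = 2.0000.
Al2O3 fraction = (2.0000 × 101.961) / 584.945 = 203.922/584.945 = 0.3486.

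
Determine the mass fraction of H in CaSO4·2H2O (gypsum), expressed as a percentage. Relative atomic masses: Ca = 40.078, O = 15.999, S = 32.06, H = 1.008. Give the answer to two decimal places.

M(CaSO4·2H2O) = 172.164 g/mol.
H contributes 4 × 1.008 = 4.032 g per mole.
4.032/172.164 = 0.0234 → 2.34%.

2.34 weight percent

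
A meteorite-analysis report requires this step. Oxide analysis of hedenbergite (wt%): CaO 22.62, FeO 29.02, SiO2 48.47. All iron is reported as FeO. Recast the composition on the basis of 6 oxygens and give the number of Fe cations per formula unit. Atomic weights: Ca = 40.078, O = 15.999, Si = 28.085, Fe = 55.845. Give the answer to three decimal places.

1.001 Fe apfu

CaO (M=56.077): mol = 0.40337; Ca = 0.40337, O = 0.40337.
FeO (M=71.844): mol = 0.40393; Fe = 0.40393, O = 0.40393.
SiO2 (M=60.083): mol = 0.80672; Si = 0.80672, O = 1.61344.
ΣO = 2.42074; factor = 6/ΣO = 2.47858.
Fe apfu = 0.40393 × 2.47858 = 1.001.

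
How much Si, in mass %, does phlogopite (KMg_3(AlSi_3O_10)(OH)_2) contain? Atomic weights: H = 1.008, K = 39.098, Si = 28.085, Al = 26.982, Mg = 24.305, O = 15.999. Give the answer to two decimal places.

20.19 mass %

Formula mass = 1·39.098 + 3·24.305 + 1·26.982 + 3·28.085 + 12·15.999 + 2·1.008 = 417.254 g/mol, of which 84.255 g is Si.
So Si makes up 84.255/417.254 = 0.2019 of the mass, i.e. 20.19%.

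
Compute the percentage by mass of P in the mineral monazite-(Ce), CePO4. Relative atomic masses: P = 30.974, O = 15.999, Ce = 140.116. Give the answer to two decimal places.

13.18 wt%

M(CePO4) = 235.086 g/mol.
P contributes 1 × 30.974 = 30.974 g per mole.
30.974/235.086 = 0.1318 → 13.18%.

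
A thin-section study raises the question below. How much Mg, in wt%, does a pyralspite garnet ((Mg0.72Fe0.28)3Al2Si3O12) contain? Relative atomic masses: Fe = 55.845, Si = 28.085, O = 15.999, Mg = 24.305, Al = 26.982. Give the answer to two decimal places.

Molar mass of (Mg0.72Fe0.28)3Al2Si3O12: 2.16×24.305 + 0.84×55.845 + 2×26.982 + 3×28.085 + 12×15.999 = 429.616 g/mol.
Mass of Mg per formula unit: 2.16 × 24.305 = 52.499 g.
Weight fraction Mg = 52.499 / 429.616 = 0.1222.

12.22 wt%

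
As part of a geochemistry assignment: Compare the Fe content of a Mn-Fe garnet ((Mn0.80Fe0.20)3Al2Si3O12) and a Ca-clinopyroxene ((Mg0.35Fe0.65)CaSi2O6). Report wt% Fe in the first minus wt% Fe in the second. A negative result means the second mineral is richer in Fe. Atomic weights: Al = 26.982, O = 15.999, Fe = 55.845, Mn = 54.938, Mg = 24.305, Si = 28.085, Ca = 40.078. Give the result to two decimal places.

Fe in (Mn0.80Fe0.20)3Al2Si3O12: molar mass 495.565 g/mol; 0.60×55.845 = 33.507 g → 6.76 wt%.
Fe in (Mg0.35Fe0.65)CaSi2O6: molar mass 237.048 g/mol; 0.65×55.845 = 36.299 g → 15.31 wt%.
Difference = 6.76 − 15.31 = -8.55 percentage points.

-8.55 percentage points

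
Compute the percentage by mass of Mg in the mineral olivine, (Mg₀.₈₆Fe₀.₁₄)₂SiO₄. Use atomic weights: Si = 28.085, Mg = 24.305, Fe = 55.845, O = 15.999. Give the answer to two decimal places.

M((Mg₀.₈₆Fe₀.₁₄)₂SiO₄) = 149.522 g/mol.
Mg contributes 1.72 × 24.305 = 41.805 g per mole.
41.805/149.522 = 0.2796 → 27.96%.

27.96 wt%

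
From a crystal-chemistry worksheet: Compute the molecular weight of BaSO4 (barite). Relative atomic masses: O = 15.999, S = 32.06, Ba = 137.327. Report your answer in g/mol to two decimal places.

233.38 g/mol

Ba: 1 × 137.327 = 137.3270
S: 1 × 32.06 = 32.0600
O: 4 × 15.999 = 63.9960
Summing the contributions gives the formula mass.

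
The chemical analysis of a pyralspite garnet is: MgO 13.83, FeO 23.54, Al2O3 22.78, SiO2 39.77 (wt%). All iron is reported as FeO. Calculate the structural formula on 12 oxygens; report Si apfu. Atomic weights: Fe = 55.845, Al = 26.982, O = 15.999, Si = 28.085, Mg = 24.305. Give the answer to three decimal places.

MgO (M=40.304): mol = 0.34314; Mg = 0.34314, O = 0.34314.
FeO (M=71.844): mol = 0.32765; Fe = 0.32765, O = 0.32765.
Al2O3 (M=101.961): mol = 0.22342; Al = 0.44684, O = 0.67026.
SiO2 (M=60.083): mol = 0.66192; Si = 0.66192, O = 1.32384.
ΣO = 2.66489; factor = 12/ΣO = 4.50300.
Si apfu = 0.66192 × 4.50300 = 2.981.

2.981 Si apfu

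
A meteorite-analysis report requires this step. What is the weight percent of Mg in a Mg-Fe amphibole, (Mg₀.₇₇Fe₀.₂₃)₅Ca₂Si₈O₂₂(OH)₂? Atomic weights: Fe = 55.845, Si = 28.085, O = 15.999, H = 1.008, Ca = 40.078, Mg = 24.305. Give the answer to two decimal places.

M((Mg₀.₇₇Fe₀.₂₃)₅Ca₂Si₈O₂₂(OH)₂) = 848.624 g/mol.
Mg contributes 3.85 × 24.305 = 93.574 g per mole.
93.574/848.624 = 0.1103 → 11.03%.

11.03 wt%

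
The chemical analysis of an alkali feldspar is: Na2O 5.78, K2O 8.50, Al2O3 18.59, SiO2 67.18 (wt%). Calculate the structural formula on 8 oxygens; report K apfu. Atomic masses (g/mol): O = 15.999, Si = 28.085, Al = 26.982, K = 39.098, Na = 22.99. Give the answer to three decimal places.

Na2O: 5.78/61.979 = 0.09326 mol → 0.18652 mol Na, 0.09326 mol O.
K2O: 8.50/94.195 = 0.09024 mol → 0.18048 mol K, 0.09024 mol O.
Al2O3: 18.59/101.961 = 0.18232 mol → 0.36464 mol Al, 0.54696 mol O.
SiO2: 67.18/60.083 = 1.11812 mol → 1.11812 mol Si, 2.23624 mol O.
Total oxygen = 2.96670 mol. Normalization factor = 8/2.96670 = 2.69660.
K per 8 O = 0.18048 × 2.69660 = 0.487.

0.487 K apfu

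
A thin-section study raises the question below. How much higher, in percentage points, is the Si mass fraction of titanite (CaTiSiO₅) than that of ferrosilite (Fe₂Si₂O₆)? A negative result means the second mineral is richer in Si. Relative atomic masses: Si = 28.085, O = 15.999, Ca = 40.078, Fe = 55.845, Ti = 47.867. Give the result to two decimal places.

Si in CaTiSiO₅: molar mass 196.025 g/mol; 1×28.085 = 28.085 g → 14.33 wt%.
Si in Fe₂Si₂O₆: molar mass 263.854 g/mol; 2×28.085 = 56.170 g → 21.29 wt%.
Difference = 14.33 − 21.29 = -6.96 percentage points.

-6.96 percentage points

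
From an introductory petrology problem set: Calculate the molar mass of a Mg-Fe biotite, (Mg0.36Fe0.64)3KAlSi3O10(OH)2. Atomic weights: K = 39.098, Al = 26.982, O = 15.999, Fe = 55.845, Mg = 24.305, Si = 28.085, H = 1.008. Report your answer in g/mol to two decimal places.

477.81 g/mol

The formula mass is the sum 1.08(24.305) + 1.92(55.845) + 1(39.098) + 1(26.982) + 3(28.085) + 12(15.999) + 2(1.008).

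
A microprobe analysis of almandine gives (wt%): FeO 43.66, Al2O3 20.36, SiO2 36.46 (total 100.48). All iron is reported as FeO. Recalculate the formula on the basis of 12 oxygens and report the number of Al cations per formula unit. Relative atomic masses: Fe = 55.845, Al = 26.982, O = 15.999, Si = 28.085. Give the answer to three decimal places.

FeO (M=71.844): mol = 0.60771; Fe = 0.60771, O = 0.60771.
Al2O3 (M=101.961): mol = 0.19968; Al = 0.39936, O = 0.59904.
SiO2 (M=60.083): mol = 0.60683; Si = 0.60683, O = 1.21366.
ΣO = 2.42041; factor = 12/ΣO = 4.95784.
Al apfu = 0.39936 × 4.95784 = 1.980.

1.980 Al apfu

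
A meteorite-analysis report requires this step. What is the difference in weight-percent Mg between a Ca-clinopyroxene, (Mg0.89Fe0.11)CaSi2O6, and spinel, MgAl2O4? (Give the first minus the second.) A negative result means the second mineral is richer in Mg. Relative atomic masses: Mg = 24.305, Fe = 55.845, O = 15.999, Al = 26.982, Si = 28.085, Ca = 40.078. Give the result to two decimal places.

Mg in (Mg0.89Fe0.11)CaSi2O6: molar mass 220.016 g/mol; 0.89×24.305 = 21.631 g → 9.83 wt%.
Mg in MgAl2O4: molar mass 142.265 g/mol; 1×24.305 = 24.305 g → 17.08 wt%.
Difference = 9.83 − 17.08 = -7.25 percentage points.

-7.25 percentage points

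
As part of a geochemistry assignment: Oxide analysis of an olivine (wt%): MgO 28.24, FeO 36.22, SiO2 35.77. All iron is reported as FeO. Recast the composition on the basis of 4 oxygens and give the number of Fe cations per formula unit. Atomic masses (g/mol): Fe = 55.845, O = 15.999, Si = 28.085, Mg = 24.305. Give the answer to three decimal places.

0.842 Fe apfu

MgO (M=40.304): mol = 0.70067; Mg = 0.70067, O = 0.70067.
FeO (M=71.844): mol = 0.50415; Fe = 0.50415, O = 0.50415.
SiO2 (M=60.083): mol = 0.59534; Si = 0.59534, O = 1.19068.
ΣO = 2.39550; factor = 4/ΣO = 1.66980.
Fe apfu = 0.50415 × 1.66980 = 0.842.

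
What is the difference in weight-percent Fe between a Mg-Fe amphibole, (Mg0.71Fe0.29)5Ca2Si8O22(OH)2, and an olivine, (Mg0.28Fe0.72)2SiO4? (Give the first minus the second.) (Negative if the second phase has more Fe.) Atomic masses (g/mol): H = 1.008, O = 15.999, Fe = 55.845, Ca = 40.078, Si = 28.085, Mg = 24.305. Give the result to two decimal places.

First mineral: 80.975 g Fe in 858.086 g formula = 9.44 wt% Fe.
Second mineral: 80.417 g Fe in 186.109 g formula = 43.21 wt% Fe.
9.44% − 43.21% gives a difference of -33.77 percentage points.

-33.77 percentage points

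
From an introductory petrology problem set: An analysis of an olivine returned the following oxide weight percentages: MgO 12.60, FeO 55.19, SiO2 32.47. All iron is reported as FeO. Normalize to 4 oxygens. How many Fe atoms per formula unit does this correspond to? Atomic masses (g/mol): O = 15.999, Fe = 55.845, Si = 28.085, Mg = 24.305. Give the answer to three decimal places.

MgO: 12.60/40.304 = 0.31262 mol → 0.31262 mol Mg, 0.31262 mol O.
FeO: 55.19/71.844 = 0.76819 mol → 0.76819 mol Fe, 0.76819 mol O.
SiO2: 32.47/60.083 = 0.54042 mol → 0.54042 mol Si, 1.08084 mol O.
Total oxygen = 2.16165 mol. Normalization factor = 4/2.16165 = 1.85044.
Fe per 4 O = 0.76819 × 1.85044 = 1.421.

1.421 Fe apfu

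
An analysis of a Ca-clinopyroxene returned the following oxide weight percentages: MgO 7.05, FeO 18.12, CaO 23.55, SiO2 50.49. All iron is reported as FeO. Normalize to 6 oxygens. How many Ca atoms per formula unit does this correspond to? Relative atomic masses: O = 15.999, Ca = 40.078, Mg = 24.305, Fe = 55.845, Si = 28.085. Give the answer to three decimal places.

0.997 Ca apfu

MgO: 7.05/40.304 = 0.17492 mol → 0.17492 mol Mg, 0.17492 mol O.
FeO: 18.12/71.844 = 0.25221 mol → 0.25221 mol Fe, 0.25221 mol O.
CaO: 23.55/56.077 = 0.41996 mol → 0.41996 mol Ca, 0.41996 mol O.
SiO2: 50.49/60.083 = 0.84034 mol → 0.84034 mol Si, 1.68068 mol O.
Total oxygen = 2.52777 mol. Normalization factor = 6/2.52777 = 2.37363.
Ca per 6 O = 0.41996 × 2.37363 = 0.997.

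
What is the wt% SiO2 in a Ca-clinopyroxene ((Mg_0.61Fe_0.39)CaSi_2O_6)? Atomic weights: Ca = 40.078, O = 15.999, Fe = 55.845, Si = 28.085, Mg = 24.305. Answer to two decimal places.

M((Mg_0.61Fe_0.39)CaSi_2O_6) = 228.848 g/mol; M(SiO2) = 60.083 g/mol.
Moles SiO2 per formula unit = 2 Si ÷ 1 = 2.0000.
SiO2 fraction = (2.0000 × 60.083) / 228.848 = 120.166/228.848 = 0.5251.

52.51 wt%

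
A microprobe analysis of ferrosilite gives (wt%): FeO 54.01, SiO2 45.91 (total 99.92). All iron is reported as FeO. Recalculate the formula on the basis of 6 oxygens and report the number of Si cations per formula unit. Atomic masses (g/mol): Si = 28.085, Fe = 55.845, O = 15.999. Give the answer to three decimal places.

FeO (M=71.844): mol = 0.75177; Fe = 0.75177, O = 0.75177.
SiO2 (M=60.083): mol = 0.76411; Si = 0.76411, O = 1.52822.
ΣO = 2.27999; factor = 6/ΣO = 2.63159.
Si apfu = 0.76411 × 2.63159 = 2.011.

2.011 Si apfu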